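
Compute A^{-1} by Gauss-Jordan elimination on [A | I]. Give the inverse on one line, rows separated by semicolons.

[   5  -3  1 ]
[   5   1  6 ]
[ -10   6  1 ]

Gauss-Jordan on [A | I]:
R1 <- (1/5)*R1:  [    1  -3/5   1/5  |   1/5     0     0 ]
R2 <- R2 - (5)*R1:  [  0   4   5  |  -1   1   0 ]
R3 <- R3 - (-10)*R1:  [ 0  0  3  |  2  0  1 ]
R2 <- (1/4)*R2:  [    0     1   5/4  |  -1/4   1/4     0 ]
R1 <- R1 - (-3/5)*R2:  [     1      0  19/20  |   1/20   3/20      0 ]
R3 <- (1/3)*R3:  [   0    0    1  |  2/3    0  1/3 ]
R1 <- R1 - (19/20)*R3:  [      1       0       0  |   -7/12    3/20  -19/60 ]
R2 <- R2 - (5/4)*R3:  [      0       1       0  |  -13/12     1/4   -5/12 ]
Right block of [I | A^{-1}] is the inverse:
[  -7/12  3/20  -19/60 ]
[ -13/12   1/4   -5/12 ]
[    2/3     0     1/3 ]

inverse = [-7/12 3/20 -19/60; -13/12 1/4 -5/12; 2/3 0 1/3]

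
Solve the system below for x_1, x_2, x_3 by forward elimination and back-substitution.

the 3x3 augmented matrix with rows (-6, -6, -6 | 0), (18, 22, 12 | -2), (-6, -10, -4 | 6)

(3, -2, -1)

Forward elimination on [A|b]:
R2 <- R2 - (-3)*R1:  [  0   4  -6  -2 ]
R3 <- R3 - (1)*R1:  [  0  -4   2   6 ]
R3 <- R3 - (-1)*R2:  [  0   0  -4   4 ]
Row echelon form:
[ -6  -6  -6  |   0 ]
[  0   4  -6  |  -2 ]
[  0   0  -4  |   4 ]
Back-substitution:
x_3 = (4) / -4 = -1
x_2 = (-2 - (-6)*(-1)) / 4 = -2
x_1 = (0 - (-6)*(-2) - (-6)*(-1)) / -6 = 3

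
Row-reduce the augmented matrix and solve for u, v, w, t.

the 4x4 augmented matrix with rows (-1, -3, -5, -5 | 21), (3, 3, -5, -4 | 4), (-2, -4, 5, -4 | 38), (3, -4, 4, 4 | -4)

Forward elimination on [A|b]:
R2 <- R2 - (-3)*R1:  [   0   -6  -20  -19   67 ]
R3 <- R3 - (2)*R1:  [  0   2  15   6  -4 ]
R4 <- R4 - (-3)*R1:  [   0  -13  -11  -11   59 ]
R3 <- R3 - (-1/3)*R2:  [    0     0  25/3  -1/3  55/3 ]
R4 <- R4 - (13/6)*R2:  [      0       0    97/3   181/6  -517/6 ]
R4 <- R4 - (97/25)*R3:  [        0         0         0   1573/50  -1573/10 ]
Row echelon form:
[ -1  -3    -5       -5  |        21 ]
[  0  -6   -20      -19  |        67 ]
[  0   0  25/3     -1/3  |      55/3 ]
[  0   0     0  1573/50  |  -1573/10 ]
Back-substitution:
t = (-1573/10) / (1573/50) = -5
w = (55/3 - (-1/3)*(-5)) / (25/3) = 2
v = (67 - (-20)*(2) - (-19)*(-5)) / -6 = -2
u = (21 - (-3)*(-2) - (-5)*(2) - (-5)*(-5)) / -1 = 0

(0, -2, 2, -5)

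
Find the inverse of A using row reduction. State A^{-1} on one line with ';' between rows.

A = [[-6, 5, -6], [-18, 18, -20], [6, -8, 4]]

Gauss-Jordan on [A | I]:
R1 <- (1/-6)*R1:  [    1  -5/6     1  |  -1/6     0     0 ]
R2 <- R2 - (-18)*R1:  [  0   3  -2  |  -3   1   0 ]
R3 <- R3 - (6)*R1:  [  0  -3  -2  |   1   0   1 ]
R2 <- (1/3)*R2:  [    0     1  -2/3  |    -1   1/3     0 ]
R1 <- R1 - (-5/6)*R2:  [    1     0   4/9  |    -1  5/18     0 ]
R3 <- R3 - (-3)*R2:  [  0   0  -4  |  -2   1   1 ]
R3 <- (1/-4)*R3:  [    0     0     1  |   1/2  -1/4  -1/4 ]
R1 <- R1 - (4/9)*R3:  [     1      0      0  |  -11/9   7/18    1/9 ]
R2 <- R2 - (-2/3)*R3:  [    0     1     0  |  -2/3   1/6  -1/6 ]
Right block of [I | A^{-1}] is the inverse:
[ -11/9  7/18   1/9 ]
[  -2/3   1/6  -1/6 ]
[   1/2  -1/4  -1/4 ]

inverse = [-11/9 7/18 1/9; -2/3 1/6 -1/6; 1/2 -1/4 -1/4]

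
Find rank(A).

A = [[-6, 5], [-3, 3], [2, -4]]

Row reduction:
R2 <- R2 - (1/2)*R1:  [   0  1/2 ]
R3 <- R3 - (-1/3)*R1:  [    0  -7/3 ]
R3 <- R3 - (-14/3)*R2:  [ 0  0 ]
Row echelon form:
[ -6    5 ]
[  0  1/2 ]
[  0    0 ]
Nonzero rows / pivot columns: 2

rank(A) = 2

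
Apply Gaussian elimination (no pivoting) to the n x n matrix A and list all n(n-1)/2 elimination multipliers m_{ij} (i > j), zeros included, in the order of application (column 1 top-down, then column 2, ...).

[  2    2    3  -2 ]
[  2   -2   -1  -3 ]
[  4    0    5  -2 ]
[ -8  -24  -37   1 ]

Forward elimination:
R2 <- R2 - (1)*R1:  [  0  -4  -4  -1 ]
R3 <- R3 - (2)*R1:  [  0  -4  -1   2 ]
R4 <- R4 - (-4)*R1:  [   0  -16  -25   -7 ]
R3 <- R3 - (1)*R2:  [ 0  0  3  3 ]
R4 <- R4 - (4)*R2:  [  0   0  -9  -3 ]
R4 <- R4 - (-3)*R3:  [ 0  0  0  6 ]
Multipliers (in order of application): m_{21} = 1, m_{31} = 2, m_{41} = -4, m_{32} = 1, m_{42} = 4, m_{43} = -3

multipliers: 1, 2, -4, 1, 4, -3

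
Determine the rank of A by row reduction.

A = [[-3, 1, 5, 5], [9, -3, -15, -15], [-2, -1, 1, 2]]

rank(A) = 2

Row reduction:
R2 <- R2 - (-3)*R1:  [ 0  0  0  0 ]
R3 <- R3 - (2/3)*R1:  [    0  -5/3  -7/3  -4/3 ]
R2 <-> R3   (pivot in column 2 was zero)
[ -3     1     5     5 ]
[  0  -5/3  -7/3  -4/3 ]
[  0     0     0     0 ]
Row echelon form:
[ -3     1     5     5 ]
[  0  -5/3  -7/3  -4/3 ]
[  0     0     0     0 ]
Nonzero rows / pivot columns: 2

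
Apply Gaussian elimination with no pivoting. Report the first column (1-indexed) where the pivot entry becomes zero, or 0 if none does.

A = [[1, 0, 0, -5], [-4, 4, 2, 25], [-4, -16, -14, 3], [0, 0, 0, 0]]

first zero-pivot column = 4

Naive forward elimination:
R2 <- R2 - (-4)*R1:  [ 0  4  2  5 ]
R3 <- R3 - (-4)*R1:  [   0  -16  -14  -17 ]
R3 <- R3 - (-4)*R2:  [  0   0  -6   3 ]
Matrix at this point:
[ 1  0   0  -5 ]
[ 0  4   2   5 ]
[ 0  0  -6   3 ]
[ 0  0   0   0 ]
Pivot entry (4,4) in the last row is zero and there are no rows below to swap with -> zero pivot in column 4 (A is singular).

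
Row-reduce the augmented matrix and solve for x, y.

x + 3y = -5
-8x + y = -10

(1, -2)

Forward elimination on [A|b]:
R2 <- R2 - (-8)*R1:  [   0   25  -50 ]
Row echelon form:
[ 1   3  |   -5 ]
[ 0  25  |  -50 ]
Back-substitution:
y = (-50) / 25 = -2
x = (-5 - (3)*(-2)) / 1 = 1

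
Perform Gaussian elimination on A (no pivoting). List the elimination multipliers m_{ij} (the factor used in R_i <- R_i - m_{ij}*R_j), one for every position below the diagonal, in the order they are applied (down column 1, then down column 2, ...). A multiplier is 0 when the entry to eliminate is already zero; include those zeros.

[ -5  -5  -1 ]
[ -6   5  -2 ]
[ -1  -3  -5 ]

Forward elimination:
R2 <- R2 - (6/5)*R1:  [    0    11  -4/5 ]
R3 <- R3 - (1/5)*R1:  [     0     -2  -24/5 ]
R3 <- R3 - (-2/11)*R2:  [       0        0  -272/55 ]
Multipliers (in order of application): m_{21} = 6/5, m_{31} = 1/5, m_{32} = -2/11

multipliers: 6/5, 1/5, -2/11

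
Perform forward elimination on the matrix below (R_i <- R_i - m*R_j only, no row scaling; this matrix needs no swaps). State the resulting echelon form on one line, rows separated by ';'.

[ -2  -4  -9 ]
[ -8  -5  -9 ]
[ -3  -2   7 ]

REF = [-2 -4 -9; 0 11 27; 0 0 235/22]

Forward elimination:
R2 <- R2 - (4)*R1:  [  0  11  27 ]
R3 <- R3 - (3/2)*R1:  [    0     4  41/2 ]
R3 <- R3 - (4/11)*R2:  [      0       0  235/22 ]
Row echelon form:
[ -2  -4      -9 ]
[  0  11      27 ]
[  0   0  235/22 ]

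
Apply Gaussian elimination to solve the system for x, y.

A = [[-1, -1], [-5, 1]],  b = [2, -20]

(3, -5)

Forward elimination on [A|b]:
R2 <- R2 - (5)*R1:  [   0    6  -30 ]
Row echelon form:
[ -1  -1  |    2 ]
[  0   6  |  -30 ]
Back-substitution:
y = (-30) / 6 = -5
x = (2 - (-1)*(-5)) / -1 = 3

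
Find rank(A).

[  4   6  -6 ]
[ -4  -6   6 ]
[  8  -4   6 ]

rank(A) = 2

Row reduction:
R2 <- R2 - (-1)*R1:  [ 0  0  0 ]
R3 <- R3 - (2)*R1:  [   0  -16   18 ]
R2 <-> R3   (pivot in column 2 was zero)
[ 4    6  -6 ]
[ 0  -16  18 ]
[ 0    0   0 ]
Row echelon form:
[ 4    6  -6 ]
[ 0  -16  18 ]
[ 0    0   0 ]
Nonzero rows / pivot columns: 2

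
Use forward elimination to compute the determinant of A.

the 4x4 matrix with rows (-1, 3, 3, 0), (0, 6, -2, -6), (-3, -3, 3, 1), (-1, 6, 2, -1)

Forward elimination:
R3 <- R3 - (3)*R1:  [   0  -12   -6    1 ]
R4 <- R4 - (1)*R1:  [  0   3  -1  -1 ]
R3 <- R3 - (-2)*R2:  [   0    0  -10  -11 ]
R4 <- R4 - (1/2)*R2:  [ 0  0  0  2 ]
Upper-triangular form:
[ -1  3    3    0 ]
[  0  6   -2   -6 ]
[  0  0  -10  -11 ]
[  0  0    0    2 ]
det(A) = (-1)^0 * (-1) * (6) * (-10) * (2) = 120  (0 row swaps -> sign +1)

det(A) = 120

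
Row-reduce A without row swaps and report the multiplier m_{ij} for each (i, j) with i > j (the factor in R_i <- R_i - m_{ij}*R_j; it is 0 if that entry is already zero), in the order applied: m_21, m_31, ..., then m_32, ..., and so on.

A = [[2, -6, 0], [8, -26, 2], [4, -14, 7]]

multipliers: 4, 2, 1

Forward elimination:
R2 <- R2 - (4)*R1:  [  0  -2   2 ]
R3 <- R3 - (2)*R1:  [  0  -2   7 ]
R3 <- R3 - (1)*R2:  [ 0  0  5 ]
Multipliers (in order of application): m_{21} = 4, m_{31} = 2, m_{32} = 1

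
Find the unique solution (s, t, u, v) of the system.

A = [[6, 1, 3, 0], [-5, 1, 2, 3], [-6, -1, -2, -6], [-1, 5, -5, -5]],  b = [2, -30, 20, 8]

Forward elimination on [A|b]:
R2 <- R2 - (-5/6)*R1:  [     0   11/6    9/2      3  -85/3 ]
R3 <- R3 - (-1)*R1:  [  0   0   1  -6  22 ]
R4 <- R4 - (-1/6)*R1:  [    0  31/6  -9/2    -5  25/3 ]
R4 <- R4 - (31/11)*R2:  [       0        0  -189/11  -148/11   970/11 ]
R4 <- R4 - (-189/11)*R3:  [        0         0         0  -1282/11   5128/11 ]
Row echelon form:
[ 6     1    3         0  |        2 ]
[ 0  11/6  9/2         3  |    -85/3 ]
[ 0     0    1        -6  |       22 ]
[ 0     0    0  -1282/11  |  5128/11 ]
Back-substitution:
v = (5128/11) / (-1282/11) = -4
u = (22 - (-6)*(-4)) / 1 = -2
t = (-85/3 - (9/2)*(-2) - (3)*(-4)) / (11/6) = -4
s = (2 - (1)*(-4) - (3)*(-2)) / 6 = 2

(2, -4, -2, -4)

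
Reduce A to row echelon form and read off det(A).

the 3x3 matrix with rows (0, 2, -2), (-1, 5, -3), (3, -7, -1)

det(A) = -4

Forward elimination:
R1 <-> R2   (pivot in column 1 was zero)
[ -1   5  -3 ]
[  0   2  -2 ]
[  3  -7  -1 ]
R3 <- R3 - (-3)*R1:  [   0    8  -10 ]
R3 <- R3 - (4)*R2:  [  0   0  -2 ]
Upper-triangular form:
[ -1  5  -3 ]
[  0  2  -2 ]
[  0  0  -2 ]
det(A) = (-1)^1 * (-1) * (2) * (-2) = -4  (1 row swap -> sign -1)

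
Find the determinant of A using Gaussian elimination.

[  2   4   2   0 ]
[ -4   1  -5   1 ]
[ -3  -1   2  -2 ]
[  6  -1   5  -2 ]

Forward elimination:
R2 <- R2 - (-2)*R1:  [  0   9  -1   1 ]
R3 <- R3 - (-3/2)*R1:  [  0   5   5  -2 ]
R4 <- R4 - (3)*R1:  [   0  -13   -1   -2 ]
R3 <- R3 - (5/9)*R2:  [     0      0   50/9  -23/9 ]
R4 <- R4 - (-13/9)*R2:  [     0      0  -22/9   -5/9 ]
R4 <- R4 - (-11/25)*R3:  [      0       0       0  -42/25 ]
Upper-triangular form:
[ 2  4     2       0 ]
[ 0  9    -1       1 ]
[ 0  0  50/9   -23/9 ]
[ 0  0     0  -42/25 ]
det(A) = (-1)^0 * (2) * (9) * (50/9) * (-42/25) = -168  (0 row swaps -> sign +1)

det(A) = -168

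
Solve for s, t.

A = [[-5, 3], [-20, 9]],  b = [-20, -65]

(1, -5)

Forward elimination on [A|b]:
R2 <- R2 - (4)*R1:  [  0  -3  15 ]
Row echelon form:
[ -5   3  |  -20 ]
[  0  -3  |   15 ]
Back-substitution:
t = (15) / -3 = -5
s = (-20 - (3)*(-5)) / -5 = 1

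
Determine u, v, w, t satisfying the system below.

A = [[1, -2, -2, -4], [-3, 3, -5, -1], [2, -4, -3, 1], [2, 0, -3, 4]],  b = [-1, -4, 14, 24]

(5, 1, -2, 2)

Forward elimination on [A|b]:
R2 <- R2 - (-3)*R1:  [   0   -3  -11  -13   -7 ]
R3 <- R3 - (2)*R1:  [  0   0   1   9  16 ]
R4 <- R4 - (2)*R1:  [  0   4   1  12  26 ]
R4 <- R4 - (-4/3)*R2:  [     0      0  -41/3  -16/3   50/3 ]
R4 <- R4 - (-41/3)*R3:  [     0      0      0  353/3  706/3 ]
Row echelon form:
[ 1  -2   -2     -4  |     -1 ]
[ 0  -3  -11    -13  |     -7 ]
[ 0   0    1      9  |     16 ]
[ 0   0    0  353/3  |  706/3 ]
Back-substitution:
t = (706/3) / (353/3) = 2
w = (16 - (9)*(2)) / 1 = -2
v = (-7 - (-11)*(-2) - (-13)*(2)) / -3 = 1
u = (-1 - (-2)*(1) - (-2)*(-2) - (-4)*(2)) / 1 = 5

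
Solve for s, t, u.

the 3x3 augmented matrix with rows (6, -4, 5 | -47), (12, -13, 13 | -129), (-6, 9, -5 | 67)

(-1, 4, -5)

Forward elimination on [A|b]:
R2 <- R2 - (2)*R1:  [   0   -5    3  -35 ]
R3 <- R3 - (-1)*R1:  [  0   5   0  20 ]
R3 <- R3 - (-1)*R2:  [   0    0    3  -15 ]
Row echelon form:
[ 6  -4  5  |  -47 ]
[ 0  -5  3  |  -35 ]
[ 0   0  3  |  -15 ]
Back-substitution:
u = (-15) / 3 = -5
t = (-35 - (3)*(-5)) / -5 = 4
s = (-47 - (-4)*(4) - (5)*(-5)) / 6 = -1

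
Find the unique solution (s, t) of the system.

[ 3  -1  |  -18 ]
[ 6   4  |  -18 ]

(-5, 3)

Forward elimination on [A|b]:
R2 <- R2 - (2)*R1:  [  0   6  18 ]
Row echelon form:
[ 3  -1  |  -18 ]
[ 0   6  |   18 ]
Back-substitution:
t = (18) / 6 = 3
s = (-18 - (-1)*(3)) / 3 = -5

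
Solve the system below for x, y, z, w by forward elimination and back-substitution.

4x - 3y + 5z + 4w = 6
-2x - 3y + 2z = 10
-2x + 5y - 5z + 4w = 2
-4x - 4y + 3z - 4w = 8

(-2, -2, 0, 2)

Forward elimination on [A|b]:
R2 <- R2 - (-1/2)*R1:  [    0  -9/2   9/2     2    13 ]
R3 <- R3 - (-1/2)*R1:  [    0   7/2  -5/2     6     5 ]
R4 <- R4 - (-1)*R1:  [  0  -7   8   0  14 ]
R3 <- R3 - (-7/9)*R2:  [     0      0      1   68/9  136/9 ]
R4 <- R4 - (14/9)*R2:  [     0      0      1  -28/9  -56/9 ]
R4 <- R4 - (1)*R3:  [     0      0      0  -32/3  -64/3 ]
Row echelon form:
[ 4    -3    5      4  |      6 ]
[ 0  -9/2  9/2      2  |     13 ]
[ 0     0    1   68/9  |  136/9 ]
[ 0     0    0  -32/3  |  -64/3 ]
Back-substitution:
w = (-64/3) / (-32/3) = 2
z = (136/9 - (68/9)*(2)) / 1 = 0
y = (13 - (9/2)*(0) - (2)*(2)) / (-9/2) = -2
x = (6 - (-3)*(-2) - (5)*(0) - (4)*(2)) / 4 = -2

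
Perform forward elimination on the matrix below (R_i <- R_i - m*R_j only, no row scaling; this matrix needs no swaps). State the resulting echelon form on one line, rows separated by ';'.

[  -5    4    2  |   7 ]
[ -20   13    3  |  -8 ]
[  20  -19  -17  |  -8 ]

REF = [-5 4 2 7; 0 -3 -5 -36; 0 0 -4 56]

Forward elimination:
R2 <- R2 - (4)*R1:  [   0   -3   -5  -36 ]
R3 <- R3 - (-4)*R1:  [  0  -3  -9  20 ]
R3 <- R3 - (1)*R2:  [  0   0  -4  56 ]
Row echelon form:
[ -5   4   2  |    7 ]
[  0  -3  -5  |  -36 ]
[  0   0  -4  |   56 ]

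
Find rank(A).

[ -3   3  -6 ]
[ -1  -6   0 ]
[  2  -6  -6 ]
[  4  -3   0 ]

Row reduction:
R2 <- R2 - (1/3)*R1:  [  0  -7   2 ]
R3 <- R3 - (-2/3)*R1:  [   0   -4  -10 ]
R4 <- R4 - (-4/3)*R1:  [  0   1  -8 ]
R3 <- R3 - (4/7)*R2:  [     0      0  -78/7 ]
R4 <- R4 - (-1/7)*R2:  [     0      0  -54/7 ]
R4 <- R4 - (9/13)*R3:  [ 0  0  0 ]
Row echelon form:
[ -3   3     -6 ]
[  0  -7      2 ]
[  0   0  -78/7 ]
[  0   0      0 ]
Nonzero rows / pivot columns: 3

rank(A) = 3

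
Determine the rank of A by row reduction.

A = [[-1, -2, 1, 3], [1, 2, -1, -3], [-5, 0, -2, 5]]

rank(A) = 2

Row reduction:
R2 <- R2 - (-1)*R1:  [ 0  0  0  0 ]
R3 <- R3 - (5)*R1:  [   0   10   -7  -10 ]
R2 <-> R3   (pivot in column 2 was zero)
[ -1  -2   1    3 ]
[  0  10  -7  -10 ]
[  0   0   0    0 ]
Row echelon form:
[ -1  -2   1    3 ]
[  0  10  -7  -10 ]
[  0   0   0    0 ]
Nonzero rows / pivot columns: 2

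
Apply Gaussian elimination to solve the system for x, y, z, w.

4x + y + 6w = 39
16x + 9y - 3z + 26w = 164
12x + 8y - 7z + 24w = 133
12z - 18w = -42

Forward elimination on [A|b]:
R2 <- R2 - (4)*R1:  [  0   5  -3   2   8 ]
R3 <- R3 - (3)*R1:  [  0   5  -7   6  16 ]
R3 <- R3 - (1)*R2:  [  0   0  -4   4   8 ]
R4 <- R4 - (-3)*R3:  [   0    0    0   -6  -18 ]
Row echelon form:
[ 4  1   0   6  |   39 ]
[ 0  5  -3   2  |    8 ]
[ 0  0  -4   4  |    8 ]
[ 0  0   0  -6  |  -18 ]
Back-substitution:
w = (-18) / -6 = 3
z = (8 - (4)*(3)) / -4 = 1
y = (8 - (-3)*(1) - (2)*(3)) / 5 = 1
x = (39 - (1)*(1) - (6)*(3)) / 4 = 5

(5, 1, 1, 3)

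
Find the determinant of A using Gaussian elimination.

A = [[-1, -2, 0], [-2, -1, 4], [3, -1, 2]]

Forward elimination:
R2 <- R2 - (2)*R1:  [ 0  3  4 ]
R3 <- R3 - (-3)*R1:  [  0  -7   2 ]
R3 <- R3 - (-7/3)*R2:  [    0     0  34/3 ]
Upper-triangular form:
[ -1  -2     0 ]
[  0   3     4 ]
[  0   0  34/3 ]
det(A) = (-1)^0 * (-1) * (3) * (34/3) = -34  (0 row swaps -> sign +1)

det(A) = -34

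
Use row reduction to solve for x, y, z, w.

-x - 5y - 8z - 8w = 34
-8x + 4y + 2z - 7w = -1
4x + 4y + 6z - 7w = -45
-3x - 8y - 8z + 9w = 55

(-2, 0, -5, 1)

Forward elimination on [A|b]:
R2 <- R2 - (8)*R1:  [    0    44    66    57  -273 ]
R3 <- R3 - (-4)*R1:  [   0  -16  -26  -39   91 ]
R4 <- R4 - (3)*R1:  [   0    7   16   33  -47 ]
R3 <- R3 - (-4/11)*R2:  [       0        0       -2  -201/11   -91/11 ]
R4 <- R4 - (7/44)*R2:  [       0        0     11/2  1053/44  -157/44 ]
R4 <- R4 - (-11/4)*R3:  [       0        0        0  -579/22  -579/22 ]
Row echelon form:
[ -1  -5  -8       -8  |       34 ]
[  0  44  66       57  |     -273 ]
[  0   0  -2  -201/11  |   -91/11 ]
[  0   0   0  -579/22  |  -579/22 ]
Back-substitution:
w = (-579/22) / (-579/22) = 1
z = (-91/11 - (-201/11)*(1)) / -2 = -5
y = (-273 - (66)*(-5) - (57)*(1)) / 44 = 0
x = (34 - (-5)*(0) - (-8)*(-5) - (-8)*(1)) / -1 = -2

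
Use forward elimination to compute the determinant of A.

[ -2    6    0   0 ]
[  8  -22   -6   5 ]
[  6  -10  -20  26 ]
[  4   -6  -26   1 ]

det(A) = 32

Forward elimination:
R2 <- R2 - (-4)*R1:  [  0   2  -6   5 ]
R3 <- R3 - (-3)*R1:  [   0    8  -20   26 ]
R4 <- R4 - (-2)*R1:  [   0    6  -26    1 ]
R3 <- R3 - (4)*R2:  [ 0  0  4  6 ]
R4 <- R4 - (3)*R2:  [   0    0   -8  -14 ]
R4 <- R4 - (-2)*R3:  [  0   0   0  -2 ]
Upper-triangular form:
[ -2  6   0   0 ]
[  0  2  -6   5 ]
[  0  0   4   6 ]
[  0  0   0  -2 ]
det(A) = (-1)^0 * (-2) * (2) * (4) * (-2) = 32  (0 row swaps -> sign +1)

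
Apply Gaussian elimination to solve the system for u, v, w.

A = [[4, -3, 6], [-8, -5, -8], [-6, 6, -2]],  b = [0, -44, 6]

Forward elimination on [A|b]:
R2 <- R2 - (-2)*R1:  [   0  -11    4  -44 ]
R3 <- R3 - (-3/2)*R1:  [   0  3/2    7    6 ]
R3 <- R3 - (-3/22)*R2:  [     0      0  83/11      0 ]
Row echelon form:
[ 4   -3      6  |    0 ]
[ 0  -11      4  |  -44 ]
[ 0    0  83/11  |    0 ]
Back-substitution:
w = (0) / (83/11) = 0
v = (-44 - (4)*(0)) / -11 = 4
u = (0 - (-3)*(4) - (6)*(0)) / 4 = 3

(3, 4, 0)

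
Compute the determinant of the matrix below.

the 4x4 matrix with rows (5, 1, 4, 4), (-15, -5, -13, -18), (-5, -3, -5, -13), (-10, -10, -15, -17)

Forward elimination:
R2 <- R2 - (-3)*R1:  [  0  -2  -1  -6 ]
R3 <- R3 - (-1)*R1:  [  0  -2  -1  -9 ]
R4 <- R4 - (-2)*R1:  [  0  -8  -7  -9 ]
R3 <- R3 - (1)*R2:  [  0   0   0  -3 ]
R4 <- R4 - (4)*R2:  [  0   0  -3  15 ]
R3 <-> R4   (pivot in column 3 was zero)
[ 5   1   4   4 ]
[ 0  -2  -1  -6 ]
[ 0   0  -3  15 ]
[ 0   0   0  -3 ]
Upper-triangular form:
[ 5   1   4   4 ]
[ 0  -2  -1  -6 ]
[ 0   0  -3  15 ]
[ 0   0   0  -3 ]
det(A) = (-1)^1 * (5) * (-2) * (-3) * (-3) = 90  (1 row swap -> sign -1)

det(A) = 90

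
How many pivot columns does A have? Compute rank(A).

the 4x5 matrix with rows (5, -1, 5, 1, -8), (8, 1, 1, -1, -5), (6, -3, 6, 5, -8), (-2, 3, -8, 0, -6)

rank(A) = 4

Row reduction:
R2 <- R2 - (8/5)*R1:  [     0   13/5     -7  -13/5   39/5 ]
R3 <- R3 - (6/5)*R1:  [    0  -9/5     0  19/5   8/5 ]
R4 <- R4 - (-2/5)*R1:  [     0   13/5     -6    2/5  -46/5 ]
R3 <- R3 - (-9/13)*R2:  [      0       0  -63/13       2       7 ]
R4 <- R4 - (1)*R2:  [   0    0    1    3  -17 ]
R4 <- R4 - (-13/63)*R3:  [      0       0       0  215/63  -140/9 ]
Row echelon form:
[ 5    -1       5       1      -8 ]
[ 0  13/5      -7   -13/5    39/5 ]
[ 0     0  -63/13       2       7 ]
[ 0     0       0  215/63  -140/9 ]
Nonzero rows / pivot columns: 4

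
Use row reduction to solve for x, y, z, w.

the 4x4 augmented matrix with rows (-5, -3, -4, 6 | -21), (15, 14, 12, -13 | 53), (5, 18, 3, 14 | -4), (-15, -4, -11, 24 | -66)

Forward elimination on [A|b]:
R2 <- R2 - (-3)*R1:  [   0    5    0    5  -10 ]
R3 <- R3 - (-1)*R1:  [   0   15   -1   20  -25 ]
R4 <- R4 - (3)*R1:  [  0   5   1   6  -3 ]
R3 <- R3 - (3)*R2:  [  0   0  -1   5   5 ]
R4 <- R4 - (1)*R2:  [ 0  0  1  1  7 ]
R4 <- R4 - (-1)*R3:  [  0   0   0   6  12 ]
Row echelon form:
[ -5  -3  -4  6  |  -21 ]
[  0   5   0  5  |  -10 ]
[  0   0  -1  5  |    5 ]
[  0   0   0  6  |   12 ]
Back-substitution:
w = (12) / 6 = 2
z = (5 - (5)*(2)) / -1 = 5
y = (-10 - (5)*(2)) / 5 = -4
x = (-21 - (-3)*(-4) - (-4)*(5) - (6)*(2)) / -5 = 5

(5, -4, 5, 2)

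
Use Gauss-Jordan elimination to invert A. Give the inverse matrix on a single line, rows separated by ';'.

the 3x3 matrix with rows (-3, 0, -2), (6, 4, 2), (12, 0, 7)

Gauss-Jordan on [A | I]:
R1 <- (1/-3)*R1:  [    1     0   2/3  |  -1/3     0     0 ]
R2 <- R2 - (6)*R1:  [  0   4  -2  |   2   1   0 ]
R3 <- R3 - (12)*R1:  [  0   0  -1  |   4   0   1 ]
R2 <- (1/4)*R2:  [    0     1  -1/2  |   1/2   1/4     0 ]
R3 <- (1/-1)*R3:  [  0   0   1  |  -4   0  -1 ]
R1 <- R1 - (2/3)*R3:  [   1    0    0  |  7/3    0  2/3 ]
R2 <- R2 - (-1/2)*R3:  [    0     1     0  |  -3/2   1/4  -1/2 ]
Right block of [I | A^{-1}] is the inverse:
[  7/3    0   2/3 ]
[ -3/2  1/4  -1/2 ]
[   -4    0    -1 ]

inverse = [7/3 0 2/3; -3/2 1/4 -1/2; -4 0 -1]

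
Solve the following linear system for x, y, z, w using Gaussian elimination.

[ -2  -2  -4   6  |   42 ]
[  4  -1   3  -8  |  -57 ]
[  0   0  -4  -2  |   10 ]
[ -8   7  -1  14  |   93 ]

(-5, 1, -4, 3)

Forward elimination on [A|b]:
R2 <- R2 - (-2)*R1:  [  0  -5  -5   4  27 ]
R4 <- R4 - (4)*R1:  [   0   15   15  -10  -75 ]
R4 <- R4 - (-3)*R2:  [ 0  0  0  2  6 ]
Row echelon form:
[ -2  -2  -4   6  |  42 ]
[  0  -5  -5   4  |  27 ]
[  0   0  -4  -2  |  10 ]
[  0   0   0   2  |   6 ]
Back-substitution:
w = (6) / 2 = 3
z = (10 - (-2)*(3)) / -4 = -4
y = (27 - (-5)*(-4) - (4)*(3)) / -5 = 1
x = (42 - (-2)*(1) - (-4)*(-4) - (6)*(3)) / -2 = -5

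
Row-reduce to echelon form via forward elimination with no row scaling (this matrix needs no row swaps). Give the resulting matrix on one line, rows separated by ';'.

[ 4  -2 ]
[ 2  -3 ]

Forward elimination:
R2 <- R2 - (1/2)*R1:  [  0  -2 ]
Row echelon form:
[ 4  -2 ]
[ 0  -2 ]

REF = [4 -2; 0 -2]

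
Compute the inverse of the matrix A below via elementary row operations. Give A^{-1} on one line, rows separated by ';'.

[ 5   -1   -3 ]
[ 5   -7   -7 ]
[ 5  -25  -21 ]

Gauss-Jordan on [A | I]:
R1 <- (1/5)*R1:  [    1  -1/5  -3/5  |   1/5     0     0 ]
R2 <- R2 - (5)*R1:  [  0  -6  -4  |  -1   1   0 ]
R3 <- R3 - (5)*R1:  [   0  -24  -18  |   -1    0    1 ]
R2 <- (1/-6)*R2:  [    0     1   2/3  |   1/6  -1/6     0 ]
R1 <- R1 - (-1/5)*R2:  [     1      0  -7/15  |   7/30  -1/30      0 ]
R3 <- R3 - (-24)*R2:  [  0   0  -2  |   3  -4   1 ]
R3 <- (1/-2)*R3:  [    0     0     1  |  -3/2     2  -1/2 ]
R1 <- R1 - (-7/15)*R3:  [     1      0      0  |  -7/15   9/10  -7/30 ]
R2 <- R2 - (2/3)*R3:  [    0     1     0  |   7/6  -3/2   1/3 ]
Right block of [I | A^{-1}] is the inverse:
[ -7/15  9/10  -7/30 ]
[   7/6  -3/2    1/3 ]
[  -3/2     2   -1/2 ]

inverse = [-7/15 9/10 -7/30; 7/6 -3/2 1/3; -3/2 2 -1/2]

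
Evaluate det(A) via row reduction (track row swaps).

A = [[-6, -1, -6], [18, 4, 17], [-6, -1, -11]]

det(A) = 30

Forward elimination:
R2 <- R2 - (-3)*R1:  [  0   1  -1 ]
R3 <- R3 - (1)*R1:  [  0   0  -5 ]
Upper-triangular form:
[ -6  -1  -6 ]
[  0   1  -1 ]
[  0   0  -5 ]
det(A) = (-1)^0 * (-6) * (1) * (-5) = 30  (0 row swaps -> sign +1)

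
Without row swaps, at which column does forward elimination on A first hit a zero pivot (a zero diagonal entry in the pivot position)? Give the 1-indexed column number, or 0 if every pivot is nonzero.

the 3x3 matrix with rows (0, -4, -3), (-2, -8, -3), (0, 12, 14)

first zero-pivot column = 1

Naive forward elimination:
Pivot entry (1,1) is zero but row 2 has -2 in column 1 -> naive elimination stops; a row interchange (e.g. R1 <-> R2) would be required here.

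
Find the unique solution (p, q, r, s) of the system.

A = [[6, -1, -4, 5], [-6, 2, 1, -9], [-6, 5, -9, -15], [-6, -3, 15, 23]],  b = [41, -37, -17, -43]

Forward elimination on [A|b]:
R2 <- R2 - (-1)*R1:  [  0   1  -3  -4   4 ]
R3 <- R3 - (-1)*R1:  [   0    4  -13  -10   24 ]
R4 <- R4 - (-1)*R1:  [  0  -4  11  28  -2 ]
R3 <- R3 - (4)*R2:  [  0   0  -1   6   8 ]
R4 <- R4 - (-4)*R2:  [  0   0  -1  12  14 ]
R4 <- R4 - (1)*R3:  [ 0  0  0  6  6 ]
Row echelon form:
[ 6  -1  -4   5  |  41 ]
[ 0   1  -3  -4  |   4 ]
[ 0   0  -1   6  |   8 ]
[ 0   0   0   6  |   6 ]
Back-substitution:
s = (6) / 6 = 1
r = (8 - (6)*(1)) / -1 = -2
q = (4 - (-3)*(-2) - (-4)*(1)) / 1 = 2
p = (41 - (-1)*(2) - (-4)*(-2) - (5)*(1)) / 6 = 5

(5, 2, -2, 1)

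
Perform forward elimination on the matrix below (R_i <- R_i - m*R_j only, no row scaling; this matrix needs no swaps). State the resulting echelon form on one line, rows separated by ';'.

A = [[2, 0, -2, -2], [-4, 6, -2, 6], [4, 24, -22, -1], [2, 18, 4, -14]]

REF = [2 0 -2 -2; 0 6 -6 2; 0 0 6 -5; 0 0 0 2]

Forward elimination:
R2 <- R2 - (-2)*R1:  [  0   6  -6   2 ]
R3 <- R3 - (2)*R1:  [   0   24  -18    3 ]
R4 <- R4 - (1)*R1:  [   0   18    6  -12 ]
R3 <- R3 - (4)*R2:  [  0   0   6  -5 ]
R4 <- R4 - (3)*R2:  [   0    0   24  -18 ]
R4 <- R4 - (4)*R3:  [ 0  0  0  2 ]
Row echelon form:
[ 2  0  -2  -2 ]
[ 0  6  -6   2 ]
[ 0  0   6  -5 ]
[ 0  0   0   2 ]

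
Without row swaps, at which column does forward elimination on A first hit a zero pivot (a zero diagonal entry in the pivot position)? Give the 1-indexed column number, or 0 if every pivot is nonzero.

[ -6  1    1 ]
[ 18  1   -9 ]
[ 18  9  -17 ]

Naive forward elimination:
R2 <- R2 - (-3)*R1:  [  0   4  -6 ]
R3 <- R3 - (-3)*R1:  [   0   12  -14 ]
R3 <- R3 - (3)*R2:  [ 0  0  4 ]
All pivots nonzero; naive elimination completes without hitting a zero pivot.

first zero-pivot column = 0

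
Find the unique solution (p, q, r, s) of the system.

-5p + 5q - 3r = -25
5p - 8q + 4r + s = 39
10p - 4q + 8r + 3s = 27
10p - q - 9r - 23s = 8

(-2, -4, 5, -3)

Forward elimination on [A|b]:
R2 <- R2 - (-1)*R1:  [  0  -3   1   1  14 ]
R3 <- R3 - (-2)*R1:  [   0    6    2    3  -23 ]
R4 <- R4 - (-2)*R1:  [   0    9  -15  -23  -42 ]
R3 <- R3 - (-2)*R2:  [ 0  0  4  5  5 ]
R4 <- R4 - (-3)*R2:  [   0    0  -12  -20    0 ]
R4 <- R4 - (-3)*R3:  [  0   0   0  -5  15 ]
Row echelon form:
[ -5   5  -3   0  |  -25 ]
[  0  -3   1   1  |   14 ]
[  0   0   4   5  |    5 ]
[  0   0   0  -5  |   15 ]
Back-substitution:
s = (15) / -5 = -3
r = (5 - (5)*(-3)) / 4 = 5
q = (14 - (1)*(5) - (1)*(-3)) / -3 = -4
p = (-25 - (5)*(-4) - (-3)*(5)) / -5 = -2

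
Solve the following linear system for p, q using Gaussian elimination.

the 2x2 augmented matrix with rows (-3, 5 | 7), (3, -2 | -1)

Forward elimination on [A|b]:
R2 <- R2 - (-1)*R1:  [ 0  3  6 ]
Row echelon form:
[ -3  5  |  7 ]
[  0  3  |  6 ]
Back-substitution:
q = (6) / 3 = 2
p = (7 - (5)*(2)) / -3 = 1

(1, 2)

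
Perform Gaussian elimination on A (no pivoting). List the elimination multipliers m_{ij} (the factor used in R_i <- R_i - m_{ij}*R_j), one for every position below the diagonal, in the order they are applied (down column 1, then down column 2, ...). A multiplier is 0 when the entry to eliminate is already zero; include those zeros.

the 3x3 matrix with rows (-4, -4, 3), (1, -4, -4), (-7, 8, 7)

multipliers: -1/4, 7/4, -3

Forward elimination:
R2 <- R2 - (-1/4)*R1:  [     0     -5  -13/4 ]
R3 <- R3 - (7/4)*R1:  [   0   15  7/4 ]
R3 <- R3 - (-3)*R2:  [  0   0  -8 ]
Multipliers (in order of application): m_{21} = -1/4, m_{31} = 7/4, m_{32} = -3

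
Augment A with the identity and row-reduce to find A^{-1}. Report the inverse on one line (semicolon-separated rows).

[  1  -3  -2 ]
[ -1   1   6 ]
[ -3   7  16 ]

inverse = [13/6 -17/6 4/3; 1/6 -5/6 1/3; 1/3 -1/6 1/6]

Gauss-Jordan on [A | I]:
R2 <- R2 - (-1)*R1:  [  0  -2   4  |   1   1   0 ]
R3 <- R3 - (-3)*R1:  [  0  -2  10  |   3   0   1 ]
R2 <- (1/-2)*R2:  [    0     1    -2  |  -1/2  -1/2     0 ]
R1 <- R1 - (-3)*R2:  [    1     0    -8  |  -1/2  -3/2     0 ]
R3 <- R3 - (-2)*R2:  [  0   0   6  |   2  -1   1 ]
R3 <- (1/6)*R3:  [    0     0     1  |   1/3  -1/6   1/6 ]
R1 <- R1 - (-8)*R3:  [     1      0      0  |   13/6  -17/6    4/3 ]
R2 <- R2 - (-2)*R3:  [    0     1     0  |   1/6  -5/6   1/3 ]
Right block of [I | A^{-1}] is the inverse:
[ 13/6  -17/6  4/3 ]
[  1/6   -5/6  1/3 ]
[  1/3   -1/6  1/6 ]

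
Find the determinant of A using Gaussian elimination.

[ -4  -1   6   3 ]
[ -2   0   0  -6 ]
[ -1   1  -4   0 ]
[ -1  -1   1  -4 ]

det(A) = -116

Forward elimination:
R2 <- R2 - (1/2)*R1:  [     0    1/2     -3  -15/2 ]
R3 <- R3 - (1/4)*R1:  [     0    5/4  -11/2   -3/4 ]
R4 <- R4 - (1/4)*R1:  [     0   -3/4   -1/2  -19/4 ]
R3 <- R3 - (5/2)*R2:  [  0   0   2  18 ]
R4 <- R4 - (-3/2)*R2:  [   0    0   -5  -16 ]
R4 <- R4 - (-5/2)*R3:  [  0   0   0  29 ]
Upper-triangular form:
[ -4   -1   6      3 ]
[  0  1/2  -3  -15/2 ]
[  0    0   2     18 ]
[  0    0   0     29 ]
det(A) = (-1)^0 * (-4) * (1/2) * (2) * (29) = -116  (0 row swaps -> sign +1)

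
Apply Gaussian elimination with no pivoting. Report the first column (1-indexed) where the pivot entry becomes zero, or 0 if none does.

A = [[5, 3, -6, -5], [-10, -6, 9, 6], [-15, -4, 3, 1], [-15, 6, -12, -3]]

first zero-pivot column = 2

Naive forward elimination:
R2 <- R2 - (-2)*R1:  [  0   0  -3  -4 ]
R3 <- R3 - (-3)*R1:  [   0    5  -15  -14 ]
R4 <- R4 - (-3)*R1:  [   0   15  -30  -18 ]
Matrix at this point:
[ 5   3   -6   -5 ]
[ 0   0   -3   -4 ]
[ 0   5  -15  -14 ]
[ 0  15  -30  -18 ]
Pivot entry (2,2) is zero but row 3 has 5 in column 2 -> naive elimination stops; a row interchange (e.g. R2 <-> R3) would be required here.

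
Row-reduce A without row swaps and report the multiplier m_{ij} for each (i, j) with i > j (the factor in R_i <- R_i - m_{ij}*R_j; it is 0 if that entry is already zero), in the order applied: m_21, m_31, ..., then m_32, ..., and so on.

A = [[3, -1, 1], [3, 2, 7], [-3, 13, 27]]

Forward elimination:
R2 <- R2 - (1)*R1:  [ 0  3  6 ]
R3 <- R3 - (-1)*R1:  [  0  12  28 ]
R3 <- R3 - (4)*R2:  [ 0  0  4 ]
Multipliers (in order of application): m_{21} = 1, m_{31} = -1, m_{32} = 4

multipliers: 1, -1, 4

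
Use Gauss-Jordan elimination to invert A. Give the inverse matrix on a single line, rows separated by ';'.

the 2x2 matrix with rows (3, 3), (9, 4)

inverse = [-4/15 1/5; 3/5 -1/5]

Gauss-Jordan on [A | I]:
R1 <- (1/3)*R1:  [   1    1  |  1/3    0 ]
R2 <- R2 - (9)*R1:  [  0  -5  |  -3   1 ]
R2 <- (1/-5)*R2:  [    0     1  |   3/5  -1/5 ]
R1 <- R1 - (1)*R2:  [     1      0  |  -4/15    1/5 ]
Right block of [I | A^{-1}] is the inverse:
[ -4/15   1/5 ]
[   3/5  -1/5 ]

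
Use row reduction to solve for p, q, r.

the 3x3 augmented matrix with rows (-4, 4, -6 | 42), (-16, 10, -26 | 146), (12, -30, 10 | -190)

(-5, 4, -1)

Forward elimination on [A|b]:
R2 <- R2 - (4)*R1:  [   0   -6   -2  -22 ]
R3 <- R3 - (-3)*R1:  [   0  -18   -8  -64 ]
R3 <- R3 - (3)*R2:  [  0   0  -2   2 ]
Row echelon form:
[ -4   4  -6  |   42 ]
[  0  -6  -2  |  -22 ]
[  0   0  -2  |    2 ]
Back-substitution:
r = (2) / -2 = -1
q = (-22 - (-2)*(-1)) / -6 = 4
p = (42 - (4)*(4) - (-6)*(-1)) / -4 = -5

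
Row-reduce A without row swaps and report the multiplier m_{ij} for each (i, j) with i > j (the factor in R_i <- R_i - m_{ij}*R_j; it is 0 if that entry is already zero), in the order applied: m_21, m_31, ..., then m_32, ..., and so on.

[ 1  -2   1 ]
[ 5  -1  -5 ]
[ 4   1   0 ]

Forward elimination:
R2 <- R2 - (5)*R1:  [   0    9  -10 ]
R3 <- R3 - (4)*R1:  [  0   9  -4 ]
R3 <- R3 - (1)*R2:  [ 0  0  6 ]
Multipliers (in order of application): m_{21} = 5, m_{31} = 4, m_{32} = 1

multipliers: 5, 4, 1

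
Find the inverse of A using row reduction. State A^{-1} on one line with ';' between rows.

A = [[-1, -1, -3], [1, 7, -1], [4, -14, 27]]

inverse = [-175/18 -23/6 -11/9; 31/18 5/6 2/9; 7/3 1 1/3]

Gauss-Jordan on [A | I]:
R1 <- (1/-1)*R1:  [  1   1   3  |  -1   0   0 ]
R2 <- R2 - (1)*R1:  [  0   6  -4  |   1   1   0 ]
R3 <- R3 - (4)*R1:  [   0  -18   15  |    4    0    1 ]
R2 <- (1/6)*R2:  [    0     1  -2/3  |   1/6   1/6     0 ]
R1 <- R1 - (1)*R2:  [    1     0  11/3  |  -7/6  -1/6     0 ]
R3 <- R3 - (-18)*R2:  [ 0  0  3  |  7  3  1 ]
R3 <- (1/3)*R3:  [   0    0    1  |  7/3    1  1/3 ]
R1 <- R1 - (11/3)*R3:  [       1        0        0  |  -175/18    -23/6    -11/9 ]
R2 <- R2 - (-2/3)*R3:  [     0      1      0  |  31/18    5/6    2/9 ]
Right block of [I | A^{-1}] is the inverse:
[ -175/18  -23/6  -11/9 ]
[   31/18    5/6    2/9 ]
[     7/3      1    1/3 ]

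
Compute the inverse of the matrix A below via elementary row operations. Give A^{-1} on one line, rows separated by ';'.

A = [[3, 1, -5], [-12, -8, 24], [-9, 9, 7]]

Gauss-Jordan on [A | I]:
R1 <- (1/3)*R1:  [    1   1/3  -5/3  |   1/3     0     0 ]
R2 <- R2 - (-12)*R1:  [  0  -4   4  |   4   1   0 ]
R3 <- R3 - (-9)*R1:  [  0  12  -8  |   3   0   1 ]
R2 <- (1/-4)*R2:  [    0     1    -1  |    -1  -1/4     0 ]
R1 <- R1 - (1/3)*R2:  [    1     0  -4/3  |   2/3  1/12     0 ]
R3 <- R3 - (12)*R2:  [  0   0   4  |  15   3   1 ]
R3 <- (1/4)*R3:  [    0     0     1  |  15/4   3/4   1/4 ]
R1 <- R1 - (-4/3)*R3:  [     1      0      0  |   17/3  13/12    1/3 ]
R2 <- R2 - (-1)*R3:  [    0     1     0  |  11/4   1/2   1/4 ]
Right block of [I | A^{-1}] is the inverse:
[ 17/3  13/12  1/3 ]
[ 11/4    1/2  1/4 ]
[ 15/4    3/4  1/4 ]

inverse = [17/3 13/12 1/3; 11/4 1/2 1/4; 15/4 3/4 1/4]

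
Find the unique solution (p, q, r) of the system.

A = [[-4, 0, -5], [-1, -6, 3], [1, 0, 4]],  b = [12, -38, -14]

Forward elimination on [A|b]:
R2 <- R2 - (1/4)*R1:  [    0    -6  17/4   -41 ]
R3 <- R3 - (-1/4)*R1:  [    0     0  11/4   -11 ]
Row echelon form:
[ -4   0    -5  |   12 ]
[  0  -6  17/4  |  -41 ]
[  0   0  11/4  |  -11 ]
Back-substitution:
r = (-11) / (11/4) = -4
q = (-41 - (17/4)*(-4)) / -6 = 4
p = (12 - (-5)*(-4)) / -4 = 2

(2, 4, -4)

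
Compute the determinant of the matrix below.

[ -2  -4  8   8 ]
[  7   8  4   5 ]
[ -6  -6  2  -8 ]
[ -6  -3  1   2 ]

Forward elimination:
R2 <- R2 - (-7/2)*R1:  [  0  -6  32  33 ]
R3 <- R3 - (3)*R1:  [   0    6  -22  -32 ]
R4 <- R4 - (3)*R1:  [   0    9  -23  -22 ]
R3 <- R3 - (-1)*R2:  [  0   0  10   1 ]
R4 <- R4 - (-3/2)*R2:  [    0     0    25  55/2 ]
R4 <- R4 - (5/2)*R3:  [  0   0   0  25 ]
Upper-triangular form:
[ -2  -4   8   8 ]
[  0  -6  32  33 ]
[  0   0  10   1 ]
[  0   0   0  25 ]
det(A) = (-1)^0 * (-2) * (-6) * (10) * (25) = 3000  (0 row swaps -> sign +1)

det(A) = 3000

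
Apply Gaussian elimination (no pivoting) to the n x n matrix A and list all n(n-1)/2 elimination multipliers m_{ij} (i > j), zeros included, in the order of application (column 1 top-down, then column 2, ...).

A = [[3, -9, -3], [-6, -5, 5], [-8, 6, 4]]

multipliers: -2, -8/3, 18/23

Forward elimination:
R2 <- R2 - (-2)*R1:  [   0  -23   -1 ]
R3 <- R3 - (-8/3)*R1:  [   0  -18   -4 ]
R3 <- R3 - (18/23)*R2:  [      0       0  -74/23 ]
Multipliers (in order of application): m_{21} = -2, m_{31} = -8/3, m_{32} = 18/23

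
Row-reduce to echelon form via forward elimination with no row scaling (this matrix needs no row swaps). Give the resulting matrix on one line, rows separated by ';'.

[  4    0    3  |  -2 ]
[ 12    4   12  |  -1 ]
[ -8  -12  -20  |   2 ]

Forward elimination:
R2 <- R2 - (3)*R1:  [ 0  4  3  5 ]
R3 <- R3 - (-2)*R1:  [   0  -12  -14   -2 ]
R3 <- R3 - (-3)*R2:  [  0   0  -5  13 ]
Row echelon form:
[ 4  0   3  |  -2 ]
[ 0  4   3  |   5 ]
[ 0  0  -5  |  13 ]

REF = [4 0 3 -2; 0 4 3 5; 0 0 -5 13]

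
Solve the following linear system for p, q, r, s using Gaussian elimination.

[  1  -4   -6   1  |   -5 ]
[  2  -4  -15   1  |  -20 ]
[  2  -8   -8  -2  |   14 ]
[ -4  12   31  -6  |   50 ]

Forward elimination on [A|b]:
R2 <- R2 - (2)*R1:  [   0    4   -3   -1  -10 ]
R3 <- R3 - (2)*R1:  [  0   0   4  -4  24 ]
R4 <- R4 - (-4)*R1:  [  0  -4   7  -2  30 ]
R4 <- R4 - (-1)*R2:  [  0   0   4  -3  20 ]
R4 <- R4 - (1)*R3:  [  0   0   0   1  -4 ]
Row echelon form:
[ 1  -4  -6   1  |   -5 ]
[ 0   4  -3  -1  |  -10 ]
[ 0   0   4  -4  |   24 ]
[ 0   0   0   1  |   -4 ]
Back-substitution:
s = (-4) / 1 = -4
r = (24 - (-4)*(-4)) / 4 = 2
q = (-10 - (-3)*(2) - (-1)*(-4)) / 4 = -2
p = (-5 - (-4)*(-2) - (-6)*(2) - (1)*(-4)) / 1 = 3

(3, -2, 2, -4)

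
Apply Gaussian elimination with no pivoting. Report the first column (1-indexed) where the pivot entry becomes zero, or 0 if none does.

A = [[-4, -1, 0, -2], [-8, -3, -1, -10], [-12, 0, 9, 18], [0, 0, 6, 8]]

Naive forward elimination:
R2 <- R2 - (2)*R1:  [  0  -1  -1  -6 ]
R3 <- R3 - (3)*R1:  [  0   3   9  24 ]
R3 <- R3 - (-3)*R2:  [ 0  0  6  6 ]
R4 <- R4 - (1)*R3:  [ 0  0  0  2 ]
All pivots nonzero; naive elimination completes without hitting a zero pivot.

first zero-pivot column = 0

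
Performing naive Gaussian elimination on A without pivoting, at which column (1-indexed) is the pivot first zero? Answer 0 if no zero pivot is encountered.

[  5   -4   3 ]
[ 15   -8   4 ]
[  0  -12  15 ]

first zero-pivot column = 3

Naive forward elimination:
R2 <- R2 - (3)*R1:  [  0   4  -5 ]
R3 <- R3 - (-3)*R2:  [ 0  0  0 ]
Matrix at this point:
[ 5  -4   3 ]
[ 0   4  -5 ]
[ 0   0   0 ]
Pivot entry (3,3) in the last row is zero and there are no rows below to swap with -> zero pivot in column 3 (A is singular).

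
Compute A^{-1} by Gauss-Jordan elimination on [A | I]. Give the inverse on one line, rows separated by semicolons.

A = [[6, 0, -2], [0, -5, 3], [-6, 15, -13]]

inverse = [1/9 -1/6 -1/18; -1/10 -1/2 -1/10; -1/6 -1/2 -1/6]

Gauss-Jordan on [A | I]:
R1 <- (1/6)*R1:  [    1     0  -1/3  |   1/6     0     0 ]
R3 <- R3 - (-6)*R1:  [   0   15  -15  |    1    0    1 ]
R2 <- (1/-5)*R2:  [    0     1  -3/5  |     0  -1/5     0 ]
R3 <- R3 - (15)*R2:  [  0   0  -6  |   1   3   1 ]
R3 <- (1/-6)*R3:  [    0     0     1  |  -1/6  -1/2  -1/6 ]
R1 <- R1 - (-1/3)*R3:  [     1      0      0  |    1/9   -1/6  -1/18 ]
R2 <- R2 - (-3/5)*R3:  [     0      1      0  |  -1/10   -1/2  -1/10 ]
Right block of [I | A^{-1}] is the inverse:
[   1/9  -1/6  -1/18 ]
[ -1/10  -1/2  -1/10 ]
[  -1/6  -1/2   -1/6 ]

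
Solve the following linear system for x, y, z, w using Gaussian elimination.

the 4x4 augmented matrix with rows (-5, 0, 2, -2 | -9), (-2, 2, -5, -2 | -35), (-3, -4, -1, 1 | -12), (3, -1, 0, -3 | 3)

Forward elimination on [A|b]:
R2 <- R2 - (2/5)*R1:  [      0       2   -29/5    -6/5  -157/5 ]
R3 <- R3 - (3/5)*R1:  [     0     -4  -11/5   11/5  -33/5 ]
R4 <- R4 - (-3/5)*R1:  [     0     -1    6/5  -21/5  -12/5 ]
R3 <- R3 - (-2)*R2:  [      0       0   -69/5    -1/5  -347/5 ]
R4 <- R4 - (-1/2)*R2:  [       0        0   -17/10    -24/5  -181/10 ]
R4 <- R4 - (17/138)*R3:  [        0         0         0  -659/138   -659/69 ]
Row echelon form:
[ -5  0      2        -2  |       -9 ]
[  0  2  -29/5      -6/5  |   -157/5 ]
[  0  0  -69/5      -1/5  |   -347/5 ]
[  0  0      0  -659/138  |  -659/69 ]
Back-substitution:
w = (-659/69) / (-659/138) = 2
z = (-347/5 - (-1/5)*(2)) / (-69/5) = 5
y = (-157/5 - (-29/5)*(5) - (-6/5)*(2)) / 2 = 0
x = (-9 - (2)*(5) - (-2)*(2)) / -5 = 3

(3, 0, 5, 2)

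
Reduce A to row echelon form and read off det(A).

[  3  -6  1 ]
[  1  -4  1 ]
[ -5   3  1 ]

det(A) = -2

Forward elimination:
R2 <- R2 - (1/3)*R1:  [   0   -2  2/3 ]
R3 <- R3 - (-5/3)*R1:  [   0   -7  8/3 ]
R3 <- R3 - (7/2)*R2:  [   0    0  1/3 ]
Upper-triangular form:
[ 3  -6    1 ]
[ 0  -2  2/3 ]
[ 0   0  1/3 ]
det(A) = (-1)^0 * (3) * (-2) * (1/3) = -2  (0 row swaps -> sign +1)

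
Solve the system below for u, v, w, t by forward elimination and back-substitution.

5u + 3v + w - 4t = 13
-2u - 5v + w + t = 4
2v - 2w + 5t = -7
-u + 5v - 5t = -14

Forward elimination on [A|b]:
R2 <- R2 - (-2/5)*R1:  [     0  -19/5    7/5   -3/5   46/5 ]
R4 <- R4 - (-1/5)*R1:  [     0   28/5    1/5  -29/5  -57/5 ]
R3 <- R3 - (-10/19)*R2:  [      0       0  -24/19   89/19  -41/19 ]
R4 <- R4 - (-28/19)*R2:  [       0        0    43/19  -127/19    41/19 ]
R4 <- R4 - (-43/24)*R3:  [      0       0       0   41/24  -41/24 ]
Row echelon form:
[ 5      3       1     -4  |      13 ]
[ 0  -19/5     7/5   -3/5  |    46/5 ]
[ 0      0  -24/19  89/19  |  -41/19 ]
[ 0      0       0  41/24  |  -41/24 ]
Back-substitution:
t = (-41/24) / (41/24) = -1
w = (-41/19 - (89/19)*(-1)) / (-24/19) = -2
v = (46/5 - (7/5)*(-2) - (-3/5)*(-1)) / (-19/5) = -3
u = (13 - (3)*(-3) - (1)*(-2) - (-4)*(-1)) / 5 = 4

(4, -3, -2, -1)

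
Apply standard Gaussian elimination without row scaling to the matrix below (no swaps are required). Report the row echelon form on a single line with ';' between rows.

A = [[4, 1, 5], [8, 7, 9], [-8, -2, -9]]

Forward elimination:
R2 <- R2 - (2)*R1:  [  0   5  -1 ]
R3 <- R3 - (-2)*R1:  [ 0  0  1 ]
Row echelon form:
[ 4  1   5 ]
[ 0  5  -1 ]
[ 0  0   1 ]

REF = [4 1 5; 0 5 -1; 0 0 1]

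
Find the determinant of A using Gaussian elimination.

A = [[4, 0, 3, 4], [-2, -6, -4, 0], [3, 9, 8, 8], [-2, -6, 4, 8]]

det(A) = 1152

Forward elimination:
R2 <- R2 - (-1/2)*R1:  [    0    -6  -5/2     2 ]
R3 <- R3 - (3/4)*R1:  [    0     9  23/4     5 ]
R4 <- R4 - (-1/2)*R1:  [    0    -6  11/2    10 ]
R3 <- R3 - (-3/2)*R2:  [ 0  0  2  8 ]
R4 <- R4 - (1)*R2:  [ 0  0  8  8 ]
R4 <- R4 - (4)*R3:  [   0    0    0  -24 ]
Upper-triangular form:
[ 4   0     3    4 ]
[ 0  -6  -5/2    2 ]
[ 0   0     2    8 ]
[ 0   0     0  -24 ]
det(A) = (-1)^0 * (4) * (-6) * (2) * (-24) = 1152  (0 row swaps -> sign +1)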